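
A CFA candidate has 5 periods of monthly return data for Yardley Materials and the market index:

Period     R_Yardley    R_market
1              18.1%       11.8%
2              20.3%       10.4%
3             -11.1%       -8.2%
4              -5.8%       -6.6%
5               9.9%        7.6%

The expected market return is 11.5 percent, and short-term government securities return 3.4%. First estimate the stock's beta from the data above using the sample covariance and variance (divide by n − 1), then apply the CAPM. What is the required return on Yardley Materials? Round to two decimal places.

Mean R_i = (18.1 + 20.3 − 11.1 − 5.8 + 9.9) / 5 = 6.2800%
Mean R_m = (11.8 + 10.4 − 8.2 − 6.6 + 7.6) / 5 = 3.0000%
Σ(R_i − R̄_i)(R_m − R̄_m) = 535.0400  ⇒  Cov = 535.0400 / 4 = 133.7600
Σ(R_m − R̄_m)² = 370.9600  ⇒  Var(R_m) = 370.9600 / 4 = 92.7400
β = Cov / Var(R_m) = 133.7600 / 92.7400 = 1.4423
MRP = 11.5% − 3.4% = 8.10%
E(R) = R_f + β × MRP = 3.4% + 1.4423 × 8.1% = 15.08%

15.08%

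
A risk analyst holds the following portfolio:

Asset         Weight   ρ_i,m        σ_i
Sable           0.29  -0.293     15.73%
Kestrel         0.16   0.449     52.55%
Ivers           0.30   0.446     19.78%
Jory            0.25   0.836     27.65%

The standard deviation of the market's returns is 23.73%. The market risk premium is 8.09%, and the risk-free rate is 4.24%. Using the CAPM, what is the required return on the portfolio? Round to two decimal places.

7.94%

β_Sable = -0.293 × 15.73% / 23.73% = -0.1942
β_Kestrel = 0.449 × 52.55% / 23.73% = 0.9943
β_Ivers = 0.446 × 19.78% / 23.73% = 0.3718
β_Jory = 0.836 × 27.65% / 23.73% = 0.9741
β_P = Σ w_i β_i = 0.29×-0.1942 + 0.16×0.9943 + 0.30×0.3718 + 0.25×0.9741 = 0.4578
E(R_P) = R_f + β_P × MRP = 4.24% + 0.4578 × 8.09% = 7.94%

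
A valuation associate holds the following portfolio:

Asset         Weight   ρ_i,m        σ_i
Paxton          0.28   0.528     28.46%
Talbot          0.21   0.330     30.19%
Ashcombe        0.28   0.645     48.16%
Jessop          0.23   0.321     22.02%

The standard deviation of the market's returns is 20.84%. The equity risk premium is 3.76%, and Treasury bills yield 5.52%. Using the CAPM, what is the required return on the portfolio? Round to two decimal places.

β_Paxton = 0.528 × 28.46% / 20.84% = 0.7211
β_Talbot = 0.330 × 30.19% / 20.84% = 0.4781
β_Ashcombe = 0.645 × 48.16% / 20.84% = 1.4906
β_Jessop = 0.321 × 22.02% / 20.84% = 0.3392
β_P = Σ w_i β_i = 0.28×0.7211 + 0.21×0.4781 + 0.28×1.4906 + 0.23×0.3392 = 0.7977
E(R_P) = R_f + β_P × MRP = 5.52% + 0.7977 × 3.76% = 8.52%

8.52%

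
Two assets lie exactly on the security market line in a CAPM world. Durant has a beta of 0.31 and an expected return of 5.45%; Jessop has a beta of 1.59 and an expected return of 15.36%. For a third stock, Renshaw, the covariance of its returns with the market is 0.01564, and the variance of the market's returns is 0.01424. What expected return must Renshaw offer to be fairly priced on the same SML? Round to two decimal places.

11.55%

MRP = (15.36% − 5.45%) / (1.59 − 0.31) = 7.7422%
R_f = 5.45% − 0.31 × 7.7422% = 3.0499%
β_Renshaw = Cov / Var(R_m) = 0.01564 / 0.01424 = 1.0983
E(R_Renshaw) = R_f + β × MRP = 3.0499% + 1.0983 × 7.7422% = 11.55%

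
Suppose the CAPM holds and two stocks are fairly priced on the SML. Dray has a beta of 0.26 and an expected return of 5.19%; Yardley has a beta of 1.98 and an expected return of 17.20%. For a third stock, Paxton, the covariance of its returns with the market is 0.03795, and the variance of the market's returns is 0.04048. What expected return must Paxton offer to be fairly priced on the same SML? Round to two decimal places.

9.92%

MRP = (17.20% − 5.19%) / (1.98 − 0.26) = 6.9826%
R_f = 5.19% − 0.26 × 6.9826% = 3.3745%
β_Paxton = Cov / Var(R_m) = 0.03795 / 0.04048 = 0.9375
E(R_Paxton) = R_f + β × MRP = 3.3745% + 0.9375 × 6.9826% = 9.92%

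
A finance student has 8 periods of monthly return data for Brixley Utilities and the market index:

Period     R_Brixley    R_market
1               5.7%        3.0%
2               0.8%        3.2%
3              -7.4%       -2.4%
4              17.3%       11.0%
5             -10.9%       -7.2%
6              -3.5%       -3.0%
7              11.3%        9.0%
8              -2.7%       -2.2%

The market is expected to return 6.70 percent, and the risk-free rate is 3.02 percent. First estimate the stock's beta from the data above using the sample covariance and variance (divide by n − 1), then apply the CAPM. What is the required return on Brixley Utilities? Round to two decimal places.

Mean R_i = (5.7 + 0.8 − 7.4 + 17.3 − 10.9 − 3.5 + 11.3 − 2.7) / 8 = 1.3250%
Mean R_m = (3.0 + 3.2 − 2.4 + 11.0 − 7.2 − 3.0 + 9.0 − 2.2) / 8 = 1.4250%
Σ(R_i − R̄_i)(R_m − R̄_m) = 409.2350  ⇒  Cov = 409.2350 / 7 = 58.4621
Σ(R_m − R̄_m)² = 276.4350  ⇒  Var(R_m) = 276.4350 / 7 = 39.4907
β = Cov / Var(R_m) = 58.4621 / 39.4907 = 1.4804
MRP = 6.70% − 3.02% = 3.68%
E(R) = R_f + β × MRP = 3.02% + 1.4804 × 3.68% = 8.47%

8.47%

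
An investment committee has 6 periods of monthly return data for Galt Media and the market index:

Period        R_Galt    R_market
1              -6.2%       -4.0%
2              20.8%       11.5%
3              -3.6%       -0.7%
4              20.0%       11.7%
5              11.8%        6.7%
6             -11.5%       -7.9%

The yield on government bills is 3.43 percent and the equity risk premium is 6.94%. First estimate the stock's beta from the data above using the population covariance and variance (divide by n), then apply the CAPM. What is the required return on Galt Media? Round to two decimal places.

15.17%

Mean R_i = (-6.2 + 20.8 − 3.6 + 20.0 + 11.8 − 11.5) / 6 = 5.2167%
Mean R_m = (-4.0 + 11.5 − 0.7 + 11.7 + 6.7 − 7.9) / 6 = 2.8833%
Σ(R_i − R̄_i)(R_m − R̄_m) = 580.1817  ⇒  Cov = 580.1817 / 6 = 96.6970
Σ(R_m − R̄_m)² = 343.0483  ⇒  Var(R_m) = 343.0483 / 6 = 57.1747
β = Cov / Var(R_m) = 96.6970 / 57.1747 = 1.6913
E(R) = R_f + β × MRP = 3.43% + 1.6913 × 6.94% = 15.17%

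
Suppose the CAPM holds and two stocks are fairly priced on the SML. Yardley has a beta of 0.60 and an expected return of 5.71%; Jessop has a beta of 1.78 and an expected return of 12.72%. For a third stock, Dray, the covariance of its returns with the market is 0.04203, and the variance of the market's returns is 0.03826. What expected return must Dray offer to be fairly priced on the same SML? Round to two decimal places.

8.67%

MRP = (12.72% − 5.71%) / (1.78 − 0.60) = 5.9407%
R_f = 5.71% − 0.60 × 5.9407% = 2.1456%
β_Dray = Cov / Var(R_m) = 0.04203 / 0.03826 = 1.0985
E(R_Dray) = R_f + β × MRP = 2.1456% + 1.0985 × 5.9407% = 8.67%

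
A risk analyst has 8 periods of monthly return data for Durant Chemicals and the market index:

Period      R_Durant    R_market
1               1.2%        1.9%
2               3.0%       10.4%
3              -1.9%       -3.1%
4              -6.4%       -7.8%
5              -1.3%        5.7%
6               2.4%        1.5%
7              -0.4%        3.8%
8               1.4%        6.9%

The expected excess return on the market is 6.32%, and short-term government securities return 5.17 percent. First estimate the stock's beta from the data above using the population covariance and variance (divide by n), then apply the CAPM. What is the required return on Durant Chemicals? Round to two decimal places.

7.85%

Mean R_i = (1.2 + 3.0 − 1.9 − 6.4 − 1.3 + 2.4 − 0.4 + 1.4) / 8 = -0.2500%
Mean R_m = (1.9 + 10.4 − 3.1 − 7.8 + 5.7 + 1.5 + 3.8 + 6.9) / 8 = 2.4125%
Σ(R_i − R̄_i)(R_m − R̄_m) = 98.4450  ⇒  Cov = 98.4450 / 8 = 12.3056
Σ(R_m − R̄_m)² = 232.4488  ⇒  Var(R_m) = 232.4488 / 8 = 29.0561
β = Cov / Var(R_m) = 12.3056 / 29.0561 = 0.4235
E(R) = R_f + β × MRP = 5.17% + 0.4235 × 6.32% = 7.85%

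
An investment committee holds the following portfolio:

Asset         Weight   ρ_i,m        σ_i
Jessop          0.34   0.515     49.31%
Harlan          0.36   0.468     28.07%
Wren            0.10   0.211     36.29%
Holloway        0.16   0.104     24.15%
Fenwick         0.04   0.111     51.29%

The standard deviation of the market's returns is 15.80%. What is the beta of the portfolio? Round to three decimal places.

0.934

β_Jessop = 0.515 × 49.31% / 15.80% = 1.6073
β_Harlan = 0.468 × 28.07% / 15.80% = 0.8314
β_Wren = 0.211 × 36.29% / 15.80% = 0.4846
β_Holloway = 0.104 × 24.15% / 15.80% = 0.1590
β_Fenwick = 0.111 × 51.29% / 15.80% = 0.3603
β_P = Σ w_i β_i = 0.34×1.6073 + 0.36×0.8314 + 0.10×0.4846 + 0.16×0.1590 + 0.04×0.3603 = 0.9341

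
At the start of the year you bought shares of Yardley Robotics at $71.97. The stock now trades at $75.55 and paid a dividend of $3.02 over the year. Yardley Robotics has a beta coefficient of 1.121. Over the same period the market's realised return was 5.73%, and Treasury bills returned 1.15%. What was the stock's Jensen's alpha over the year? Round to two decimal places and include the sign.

+2.89%

Realised HPR = (P1 + D1 − P0) / P0 = (75.55 + 3.02 − 71.97) / 71.97 = 6.60 / 71.97 = 9.1705%
MRP = 5.73% − 1.15% = 4.58%
CAPM required = R_f + β·MRP = 1.15% + 1.121 × 4.58% = 6.28418%
α = realised − required = 9.1705% − 6.28418% = +2.89%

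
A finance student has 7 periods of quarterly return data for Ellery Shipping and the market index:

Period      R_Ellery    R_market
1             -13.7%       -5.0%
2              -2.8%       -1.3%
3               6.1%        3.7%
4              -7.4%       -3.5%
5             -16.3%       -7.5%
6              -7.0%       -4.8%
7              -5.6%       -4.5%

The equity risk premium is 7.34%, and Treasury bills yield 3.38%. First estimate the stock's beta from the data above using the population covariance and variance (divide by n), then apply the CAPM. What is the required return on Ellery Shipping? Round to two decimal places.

Mean R_i = (-13.7 − 2.8 + 6.1 − 7.4 − 16.3 − 7.0 − 5.6) / 7 = -6.6714%
Mean R_m = (-5.0 − 1.3 + 3.7 − 3.5 − 7.5 − 4.8 − 4.5) / 7 = -3.2714%
Σ(R_i − R̄_i)(R_m − R̄_m) = 148.8843  ⇒  Cov = 148.8843 / 7 = 21.2692
Σ(R_m − R̄_m)² = 77.2543  ⇒  Var(R_m) = 77.2543 / 7 = 11.0363
β = Cov / Var(R_m) = 21.2692 / 11.0363 = 1.9272
E(R) = R_f + β × MRP = 3.38% + 1.9272 × 7.34% = 17.53%

17.53%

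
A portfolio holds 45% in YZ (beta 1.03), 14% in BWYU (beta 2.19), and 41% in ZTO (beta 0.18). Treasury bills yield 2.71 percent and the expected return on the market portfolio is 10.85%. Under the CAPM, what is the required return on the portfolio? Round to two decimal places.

9.58%

β_P = Σ w_i β_i = 0.45×1.03 + 0.14×2.19 + 0.41×0.18 = 0.8439
MRP = 10.85% − 2.71% = 8.14%
E(R_P) = R_f + β_P × MRP = 2.71% + 0.8439 × 8.14% = 9.58%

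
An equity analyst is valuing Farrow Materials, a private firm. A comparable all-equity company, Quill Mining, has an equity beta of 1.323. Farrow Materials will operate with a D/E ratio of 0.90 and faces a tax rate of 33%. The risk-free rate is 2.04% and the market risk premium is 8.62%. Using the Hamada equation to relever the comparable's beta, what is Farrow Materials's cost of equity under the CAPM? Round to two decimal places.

20.32%

β_L = β_U × [1 + (1 − t)(D/E)] = 1.323 × [1 + (1 − 0.33) × 0.90]
    = 1.323 × [1 + 0.67 × 0.90] = 1.323 × 1.6030 = 2.1208
E(R) = R_f + β_L × MRP = 2.04% + 2.1208 × 8.62% = 20.32%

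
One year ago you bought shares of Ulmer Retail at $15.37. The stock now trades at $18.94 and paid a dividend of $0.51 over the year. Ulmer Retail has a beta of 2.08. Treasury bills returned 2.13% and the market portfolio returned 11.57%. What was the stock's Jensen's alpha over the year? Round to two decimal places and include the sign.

Realised HPR = (P1 + D1 − P0) / P0 = (18.94 + 0.51 − 15.37) / 15.37 = 4.08 / 15.37 = 26.5452%
MRP = 11.57% − 2.13% = 9.44%
CAPM required = R_f + β·MRP = 2.13% + 2.08 × 9.44% = 21.7652%
α = realised − required = 26.5452% − 21.7652% = +4.78%

+4.78%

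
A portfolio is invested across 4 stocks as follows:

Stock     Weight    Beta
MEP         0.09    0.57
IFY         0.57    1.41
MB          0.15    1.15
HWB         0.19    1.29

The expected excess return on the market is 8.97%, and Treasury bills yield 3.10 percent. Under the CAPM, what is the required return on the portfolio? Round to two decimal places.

β_P = Σ w_i β_i = 0.09×0.57 + 0.57×1.41 + 0.15×1.15 + 0.19×1.29 = 1.2726
E(R_P) = R_f + β_P × MRP = 3.10% + 1.2726 × 8.97% = 14.52%

14.52%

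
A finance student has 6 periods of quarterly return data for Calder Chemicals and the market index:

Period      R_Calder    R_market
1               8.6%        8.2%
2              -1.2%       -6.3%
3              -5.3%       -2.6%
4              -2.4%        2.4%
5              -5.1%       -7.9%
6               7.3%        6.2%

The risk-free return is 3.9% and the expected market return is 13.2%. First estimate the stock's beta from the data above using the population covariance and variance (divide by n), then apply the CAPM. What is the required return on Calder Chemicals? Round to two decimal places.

Mean R_i = (8.6 − 1.2 − 5.3 − 2.4 − 5.1 + 7.3) / 6 = 0.3167%
Mean R_m = (8.2 − 6.3 − 2.6 + 2.4 − 7.9 + 6.2) / 6 = 0.0000%
Σ(R_i − R̄_i)(R_m − R̄_m) = 171.6500  ⇒  Cov = 171.6500 / 6 = 28.6083
Σ(R_m − R̄_m)² = 220.3000  ⇒  Var(R_m) = 220.3000 / 6 = 36.7167
β = Cov / Var(R_m) = 28.6083 / 36.7167 = 0.7792
MRP = 13.2% − 3.9% = 9.30%
E(R) = R_f + β × MRP = 3.9% + 0.7792 × 9.3% = 11.15%

11.15%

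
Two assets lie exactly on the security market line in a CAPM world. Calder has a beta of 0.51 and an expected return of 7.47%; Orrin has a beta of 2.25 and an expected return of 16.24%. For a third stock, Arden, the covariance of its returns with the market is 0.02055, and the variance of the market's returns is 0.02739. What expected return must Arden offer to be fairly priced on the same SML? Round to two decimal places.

8.68%

MRP = (16.24% − 7.47%) / (2.25 − 0.51) = 5.0402%
R_f = 7.47% − 0.51 × 5.0402% = 4.8995%
β_Arden = Cov / Var(R_m) = 0.02055 / 0.02739 = 0.7503
E(R_Arden) = R_f + β × MRP = 4.8995% + 0.7503 × 5.0402% = 8.68%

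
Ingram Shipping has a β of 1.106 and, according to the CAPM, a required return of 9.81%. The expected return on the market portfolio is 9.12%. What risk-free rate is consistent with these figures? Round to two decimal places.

2.61%

E(R) = R_f + β(E(R_m) − R_f) = R_f(1 − β) + β·E(R_m)
9.81% = R_f × (1 − 1.106) + 1.106 × 9.12%
9.81% = R_f × -0.106 + 10.08672%
R_f = (9.81% − 10.08672%) / -0.106 = 2.61%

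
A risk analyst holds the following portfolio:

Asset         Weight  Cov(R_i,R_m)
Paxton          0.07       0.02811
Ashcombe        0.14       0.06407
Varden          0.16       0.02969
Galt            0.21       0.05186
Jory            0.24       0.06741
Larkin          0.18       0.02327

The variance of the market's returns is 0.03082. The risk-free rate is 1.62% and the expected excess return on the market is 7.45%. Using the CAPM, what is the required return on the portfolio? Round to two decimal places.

β_Paxton = 0.02811 / 0.03082 = 0.9121
β_Ashcombe = 0.06407 / 0.03082 = 2.0788
β_Varden = 0.02969 / 0.03082 = 0.9633
β_Galt = 0.05186 / 0.03082 = 1.6827
β_Jory = 0.06741 / 0.03082 = 2.1872
β_Larkin = 0.02327 / 0.03082 = 0.7550
β_P = Σ w_i β_i = 0.07×0.9121 + 0.14×2.0788 + 0.16×0.9633 + 0.21×1.6827 + 0.24×2.1872 + 0.18×0.7550 = 1.5232
E(R_P) = R_f + β_P × MRP = 1.62% + 1.5232 × 7.45% = 12.97%

12.97%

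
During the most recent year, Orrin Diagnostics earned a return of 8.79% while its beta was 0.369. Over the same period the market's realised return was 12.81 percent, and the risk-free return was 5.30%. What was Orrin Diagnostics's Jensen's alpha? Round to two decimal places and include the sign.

Market excess return = 12.81% − 5.30% = 7.51%
CAPM benchmark = R_f + β(R_m − R_f) = 5.30% + 0.369 × 7.51% = 8.07119%
α = actual − benchmark = 8.79% − 8.07119% = +0.72%

+0.72%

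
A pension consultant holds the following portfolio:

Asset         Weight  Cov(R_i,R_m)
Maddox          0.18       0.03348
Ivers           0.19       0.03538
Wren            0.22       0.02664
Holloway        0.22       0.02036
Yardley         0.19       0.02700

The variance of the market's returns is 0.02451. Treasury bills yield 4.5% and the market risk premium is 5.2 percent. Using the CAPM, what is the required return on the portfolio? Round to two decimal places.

10.49%

β_Maddox = 0.03348 / 0.02451 = 1.3660
β_Ivers = 0.03538 / 0.02451 = 1.4435
β_Wren = 0.02664 / 0.02451 = 1.0869
β_Holloway = 0.02036 / 0.02451 = 0.8307
β_Yardley = 0.02700 / 0.02451 = 1.1016
β_P = Σ w_i β_i = 0.18×1.3660 + 0.19×1.4435 + 0.22×1.0869 + 0.22×0.8307 + 0.19×1.1016 = 1.1513
E(R_P) = R_f + β_P × MRP = 4.5% + 1.1513 × 5.2% = 10.49%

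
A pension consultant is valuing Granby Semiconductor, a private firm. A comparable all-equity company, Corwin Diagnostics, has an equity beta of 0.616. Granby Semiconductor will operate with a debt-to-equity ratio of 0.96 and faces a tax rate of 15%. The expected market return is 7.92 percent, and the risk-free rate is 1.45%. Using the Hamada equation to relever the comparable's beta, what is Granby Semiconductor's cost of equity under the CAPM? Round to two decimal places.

β_L = β_U × [1 + (1 − t)(D/E)] = 0.616 × [1 + (1 − 0.15) × 0.96]
    = 0.616 × [1 + 0.85 × 0.96] = 0.616 × 1.8160 = 1.1187
MRP = 7.92% − 1.45% = 6.47%
E(R) = R_f + β_L × MRP = 1.45% + 1.1187 × 6.47% = 8.69%

8.69%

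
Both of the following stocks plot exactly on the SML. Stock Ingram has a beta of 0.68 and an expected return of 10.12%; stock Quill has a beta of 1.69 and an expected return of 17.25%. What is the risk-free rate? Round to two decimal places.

5.32%

Both satisfy E(R) = R_f + β·MRP, so the slope of the SML is
MRP = (17.25% − 10.12%) / (1.69 − 0.68) = 7.13% / 1.01 = 7.0594%
R_f = E(R_Ingram) − β_Ingram·MRP = 10.12% − 0.68 × 7.0594% = 5.3196%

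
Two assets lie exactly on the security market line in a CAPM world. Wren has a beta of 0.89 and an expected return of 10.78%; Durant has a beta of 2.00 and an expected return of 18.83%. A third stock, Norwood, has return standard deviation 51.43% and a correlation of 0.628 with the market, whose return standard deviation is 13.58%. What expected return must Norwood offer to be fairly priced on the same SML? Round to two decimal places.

MRP = (18.83% − 10.78%) / (2.00 − 0.89) = 7.2523%
R_f = 10.78% − 0.89 × 7.2523% = 4.3255%
β_Norwood = ρ·σ_i/σ_m = 0.628 × 51.43 / 13.58 = 2.3784
E(R_Norwood) = R_f + β × MRP = 4.3255% + 2.3784 × 7.2523% = 21.57%

21.57%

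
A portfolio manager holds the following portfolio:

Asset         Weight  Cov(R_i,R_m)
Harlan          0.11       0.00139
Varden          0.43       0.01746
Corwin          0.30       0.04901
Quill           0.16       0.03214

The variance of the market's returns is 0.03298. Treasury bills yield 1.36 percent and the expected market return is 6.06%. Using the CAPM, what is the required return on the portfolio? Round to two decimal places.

β_Harlan = 0.00139 / 0.03298 = 0.0421
β_Varden = 0.01746 / 0.03298 = 0.5294
β_Corwin = 0.04901 / 0.03298 = 1.4861
β_Quill = 0.03214 / 0.03298 = 0.9745
β_P = Σ w_i β_i = 0.11×0.0421 + 0.43×0.5294 + 0.30×1.4861 + 0.16×0.9745 = 0.8340
MRP = 6.06% − 1.36% = 4.70%
E(R_P) = R_f + β_P × MRP = 1.36% + 0.8340 × 4.70% = 5.28%

5.28%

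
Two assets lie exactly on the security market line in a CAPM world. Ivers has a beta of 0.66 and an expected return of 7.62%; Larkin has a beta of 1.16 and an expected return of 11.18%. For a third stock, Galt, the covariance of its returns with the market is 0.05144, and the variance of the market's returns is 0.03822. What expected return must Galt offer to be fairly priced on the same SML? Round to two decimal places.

12.50%

MRP = (11.18% − 7.62%) / (1.16 − 0.66) = 7.1200%
R_f = 7.62% − 0.66 × 7.1200% = 2.9208%
β_Galt = Cov / Var(R_m) = 0.05144 / 0.03822 = 1.3459
E(R_Galt) = R_f + β × MRP = 2.9208% + 1.3459 × 7.1200% = 12.50%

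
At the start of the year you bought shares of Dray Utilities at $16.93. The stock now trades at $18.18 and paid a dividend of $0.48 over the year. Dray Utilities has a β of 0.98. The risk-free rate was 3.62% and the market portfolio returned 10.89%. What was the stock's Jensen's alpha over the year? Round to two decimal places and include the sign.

Realised HPR = (P1 + D1 − P0) / P0 = (18.18 + 0.48 − 16.93) / 16.93 = 1.73 / 16.93 = 10.2185%
MRP = 10.89% − 3.62% = 7.27%
CAPM required = R_f + β·MRP = 3.62% + 0.98 × 7.27% = 10.7446%
α = realised − required = 10.2185% − 10.7446% = -0.53%

-0.53%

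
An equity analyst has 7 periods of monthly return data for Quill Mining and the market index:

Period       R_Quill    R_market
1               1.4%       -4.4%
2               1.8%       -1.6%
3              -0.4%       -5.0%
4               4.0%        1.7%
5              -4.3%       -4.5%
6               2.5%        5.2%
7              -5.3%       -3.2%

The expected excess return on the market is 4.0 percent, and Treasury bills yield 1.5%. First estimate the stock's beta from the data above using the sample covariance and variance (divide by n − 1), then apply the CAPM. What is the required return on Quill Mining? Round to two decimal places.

Mean R_i = (1.4 + 1.8 − 0.4 + 4.0 − 4.3 + 2.5 − 5.3) / 7 = -0.0429%
Mean R_m = (-4.4 − 1.6 − 5.0 + 1.7 − 4.5 + 5.2 − 3.2) / 7 = -1.6857%
Σ(R_i − R̄_i)(R_m − R̄_m) = 48.5643  ⇒  Cov = 48.5643 / 6 = 8.0941
Σ(R_m − R̄_m)² = 87.4486  ⇒  Var(R_m) = 87.4486 / 6 = 14.5748
β = Cov / Var(R_m) = 8.0941 / 14.5748 = 0.5553
E(R) = R_f + β × MRP = 1.5% + 0.5553 × 4.0% = 3.72%

3.72%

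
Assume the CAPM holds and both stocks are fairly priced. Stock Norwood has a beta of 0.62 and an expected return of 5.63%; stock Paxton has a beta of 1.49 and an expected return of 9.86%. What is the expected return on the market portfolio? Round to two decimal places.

Both satisfy E(R) = R_f + β·MRP, so the slope of the SML is
MRP = (9.86% − 5.63%) / (1.49 − 0.62) = 4.23% / 0.87 = 4.8621%
R_f = E(R_Norwood) − β_Norwood·MRP = 5.63% − 0.62 × 4.8621% = 2.6155%
E(R_m) = R_f + MRP = 2.6155% + 4.8621% = 7.48%

7.48%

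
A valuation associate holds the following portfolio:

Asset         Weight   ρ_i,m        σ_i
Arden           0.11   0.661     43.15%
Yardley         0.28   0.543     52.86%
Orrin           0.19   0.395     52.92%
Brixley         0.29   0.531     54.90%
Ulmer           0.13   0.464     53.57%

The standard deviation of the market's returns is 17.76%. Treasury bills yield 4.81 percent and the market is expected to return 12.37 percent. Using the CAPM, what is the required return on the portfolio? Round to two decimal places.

β_Arden = 0.661 × 43.15% / 17.76% = 1.6060
β_Yardley = 0.543 × 52.86% / 17.76% = 1.6162
β_Orrin = 0.395 × 52.92% / 17.76% = 1.1770
β_Brixley = 0.531 × 54.90% / 17.76% = 1.6414
β_Ulmer = 0.464 × 53.57% / 17.76% = 1.3996
β_P = Σ w_i β_i = 0.11×1.6060 + 0.28×1.6162 + 0.19×1.1770 + 0.29×1.6414 + 0.13×1.3996 = 1.5108
MRP = 12.37% − 4.81% = 7.56%
E(R_P) = R_f + β_P × MRP = 4.81% + 1.5108 × 7.56% = 16.23%

16.23%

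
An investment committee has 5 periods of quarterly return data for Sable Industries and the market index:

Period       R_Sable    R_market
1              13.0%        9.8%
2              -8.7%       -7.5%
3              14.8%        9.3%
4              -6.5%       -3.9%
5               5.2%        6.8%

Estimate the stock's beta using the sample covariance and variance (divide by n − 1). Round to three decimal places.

Mean R_i = (13.0 − 8.7 + 14.8 − 6.5 + 5.2) / 5 = 3.5600%
Mean R_m = (9.8 − 7.5 + 9.3 − 3.9 + 6.8) / 5 = 2.9000%
Σ(R_i − R̄_i)(R_m − R̄_m) = 339.3800  ⇒  Cov = 339.3800 / 4 = 84.8450
Σ(R_m − R̄_m)² = 258.1800  ⇒  Var(R_m) = 258.1800 / 4 = 64.5450
β = Cov / Var(R_m) = 84.8450 / 64.5450 = 1.3145

1.315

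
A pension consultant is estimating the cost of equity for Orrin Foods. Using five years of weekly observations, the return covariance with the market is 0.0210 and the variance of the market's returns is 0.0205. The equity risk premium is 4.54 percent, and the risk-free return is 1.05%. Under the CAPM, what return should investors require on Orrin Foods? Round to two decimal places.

5.70%

β = Cov(R_i, R_m) / Var(R_m) = 0.0210 / 0.0205 = 1.0244
E(R) = R_f + β × MRP = 1.05% + 1.0244 × 4.54% = 5.70%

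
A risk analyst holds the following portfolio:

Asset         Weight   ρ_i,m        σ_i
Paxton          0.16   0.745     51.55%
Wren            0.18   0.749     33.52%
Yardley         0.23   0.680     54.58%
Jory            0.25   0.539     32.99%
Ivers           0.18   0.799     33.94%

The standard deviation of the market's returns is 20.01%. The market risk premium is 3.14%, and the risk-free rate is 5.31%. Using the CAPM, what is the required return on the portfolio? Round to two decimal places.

9.79%

β_Paxton = 0.745 × 51.55% / 20.01% = 1.9193
β_Wren = 0.749 × 33.52% / 20.01% = 1.2547
β_Yardley = 0.680 × 54.58% / 20.01% = 1.8548
β_Jory = 0.539 × 32.99% / 20.01% = 0.8886
β_Ivers = 0.799 × 33.94% / 20.01% = 1.3552
β_P = Σ w_i β_i = 0.16×1.9193 + 0.18×1.2547 + 0.23×1.8548 + 0.25×0.8886 + 0.18×1.3552 = 1.4256
E(R_P) = R_f + β_P × MRP = 5.31% + 1.4256 × 3.14% = 9.79%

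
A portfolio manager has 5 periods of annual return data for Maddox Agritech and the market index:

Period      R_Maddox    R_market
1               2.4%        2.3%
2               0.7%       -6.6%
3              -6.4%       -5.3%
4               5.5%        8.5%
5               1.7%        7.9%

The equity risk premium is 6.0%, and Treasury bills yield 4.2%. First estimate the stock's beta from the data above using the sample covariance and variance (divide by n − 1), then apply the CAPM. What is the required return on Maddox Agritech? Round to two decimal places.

Mean R_i = (2.4 + 0.7 − 6.4 + 5.5 + 1.7) / 5 = 0.7800%
Mean R_m = (2.3 − 6.6 − 5.3 + 8.5 + 7.9) / 5 = 1.3600%
Σ(R_i − R̄_i)(R_m − R̄_m) = 89.6960  ⇒  Cov = 89.6960 / 4 = 22.4240
Σ(R_m − R̄_m)² = 202.3520  ⇒  Var(R_m) = 202.3520 / 4 = 50.5880
β = Cov / Var(R_m) = 22.4240 / 50.5880 = 0.4433
E(R) = R_f + β × MRP = 4.2% + 0.4433 × 6.0% = 6.86%

6.86%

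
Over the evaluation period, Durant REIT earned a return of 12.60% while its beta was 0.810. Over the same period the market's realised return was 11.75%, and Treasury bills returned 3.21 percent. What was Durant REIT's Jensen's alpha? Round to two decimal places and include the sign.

Market excess return = 11.75% − 3.21% = 8.54%
CAPM benchmark = R_f + β(R_m − R_f) = 3.21% + 0.810 × 8.54% = 10.12740%
α = actual − benchmark = 12.60% − 10.12740% = +2.47%

+2.47%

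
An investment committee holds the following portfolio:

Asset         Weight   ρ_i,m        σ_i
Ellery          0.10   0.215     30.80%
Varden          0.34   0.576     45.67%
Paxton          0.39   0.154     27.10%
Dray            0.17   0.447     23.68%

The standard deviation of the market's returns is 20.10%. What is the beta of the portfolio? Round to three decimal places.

β_Ellery = 0.215 × 30.80% / 20.10% = 0.3295
β_Varden = 0.576 × 45.67% / 20.10% = 1.3088
β_Paxton = 0.154 × 27.10% / 20.10% = 0.2076
β_Dray = 0.447 × 23.68% / 20.10% = 0.5266
β_P = Σ w_i β_i = 0.10×0.3295 + 0.34×1.3088 + 0.39×0.2076 + 0.17×0.5266 = 0.6484

0.648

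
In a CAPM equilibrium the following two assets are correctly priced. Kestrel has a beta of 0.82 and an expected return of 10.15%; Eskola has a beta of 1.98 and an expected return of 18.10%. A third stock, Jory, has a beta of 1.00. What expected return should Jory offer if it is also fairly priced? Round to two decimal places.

MRP (SML slope) = (18.10% − 10.15%) / (1.98 − 0.82) = 7.95% / 1.16 = 6.8534%
R_f (intercept) = 10.15% − 0.82 × 6.8534% = 4.5302%
E(R_Jory) = R_f + β × MRP = 4.5302% + 1.00 × 6.8534% = 11.38%

11.38%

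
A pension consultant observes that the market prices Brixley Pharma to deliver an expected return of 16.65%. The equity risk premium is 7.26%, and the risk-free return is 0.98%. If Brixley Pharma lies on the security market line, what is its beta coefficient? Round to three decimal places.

β = (E(R) − R_f) / MRP = (16.65% − 0.98%) / 7.26% = 15.67% / 7.26% = 2.158

2.158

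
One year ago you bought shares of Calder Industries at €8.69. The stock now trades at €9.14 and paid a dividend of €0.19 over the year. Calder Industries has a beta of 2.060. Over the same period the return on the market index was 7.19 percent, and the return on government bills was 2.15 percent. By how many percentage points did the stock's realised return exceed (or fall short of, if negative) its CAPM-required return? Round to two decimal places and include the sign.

-5.17%

Realised HPR = (P1 + D1 − P0) / P0 = (9.14 + 0.19 − 8.69) / 8.69 = 0.64 / 8.69 = 7.3648%
MRP = 7.19% − 2.15% = 5.04%
CAPM required = R_f + β·MRP = 2.15% + 2.060 × 5.04% = 12.53240%
α = realised − required = 7.3648% − 12.53240% = -5.17%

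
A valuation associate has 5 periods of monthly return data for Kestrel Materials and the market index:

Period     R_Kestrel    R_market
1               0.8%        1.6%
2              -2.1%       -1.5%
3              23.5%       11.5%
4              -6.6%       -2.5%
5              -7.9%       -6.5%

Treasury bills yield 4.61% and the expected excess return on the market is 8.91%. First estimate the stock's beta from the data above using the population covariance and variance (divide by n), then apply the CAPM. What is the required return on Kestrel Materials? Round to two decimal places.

Mean R_i = (0.8 − 2.1 + 23.5 − 6.6 − 7.9) / 5 = 1.5400%
Mean R_m = (1.6 − 1.5 + 11.5 − 2.5 − 6.5) / 5 = 0.5200%
Σ(R_i − R̄_i)(R_m − R̄_m) = 338.5260  ⇒  Cov = 338.5260 / 5 = 67.7052
Σ(R_m − R̄_m)² = 184.2080  ⇒  Var(R_m) = 184.2080 / 5 = 36.8416
β = Cov / Var(R_m) = 67.7052 / 36.8416 = 1.8377
E(R) = R_f + β × MRP = 4.61% + 1.8377 × 8.91% = 20.98%

20.98%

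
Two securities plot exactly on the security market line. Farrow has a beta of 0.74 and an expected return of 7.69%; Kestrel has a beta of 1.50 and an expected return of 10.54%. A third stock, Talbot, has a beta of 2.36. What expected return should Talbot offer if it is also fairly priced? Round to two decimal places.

MRP (SML slope) = (10.54% − 7.69%) / (1.50 − 0.74) = 2.85% / 0.76 = 3.7500%
R_f (intercept) = 7.69% − 0.74 × 3.7500% = 4.9150%
E(R_Talbot) = R_f + β × MRP = 4.9150% + 2.36 × 3.7500% = 13.77%

13.77%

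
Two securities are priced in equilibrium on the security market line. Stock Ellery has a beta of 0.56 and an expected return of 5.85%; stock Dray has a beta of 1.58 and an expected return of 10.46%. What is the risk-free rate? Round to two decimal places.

3.32%

Both satisfy E(R) = R_f + β·MRP, so the slope of the SML is
MRP = (10.46% − 5.85%) / (1.58 − 0.56) = 4.61% / 1.02 = 4.5196%
R_f = E(R_Ellery) − β_Ellery·MRP = 5.85% − 0.56 × 4.5196% = 3.3190%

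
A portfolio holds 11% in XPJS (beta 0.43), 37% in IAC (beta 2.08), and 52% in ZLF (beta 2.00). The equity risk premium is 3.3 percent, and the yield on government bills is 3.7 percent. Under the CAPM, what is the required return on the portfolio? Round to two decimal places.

β_P = Σ w_i β_i = 0.11×0.43 + 0.37×2.08 + 0.52×2.00 = 1.8569
E(R_P) = R_f + β_P × MRP = 3.7% + 1.8569 × 3.3% = 9.83%

9.83%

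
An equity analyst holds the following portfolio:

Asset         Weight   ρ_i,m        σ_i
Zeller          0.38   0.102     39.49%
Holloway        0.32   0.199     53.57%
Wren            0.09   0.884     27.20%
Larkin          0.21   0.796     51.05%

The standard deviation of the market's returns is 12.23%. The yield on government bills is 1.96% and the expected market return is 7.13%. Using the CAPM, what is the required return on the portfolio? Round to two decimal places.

β_Zeller = 0.102 × 39.49% / 12.23% = 0.3294
β_Holloway = 0.199 × 53.57% / 12.23% = 0.8717
β_Wren = 0.884 × 27.20% / 12.23% = 1.9661
β_Larkin = 0.796 × 51.05% / 12.23% = 3.3226
β_P = Σ w_i β_i = 0.38×0.3294 + 0.32×0.8717 + 0.09×1.9661 + 0.21×3.3226 = 1.2788
MRP = 7.13% − 1.96% = 5.17%
E(R_P) = R_f + β_P × MRP = 1.96% + 1.2788 × 5.17% = 8.57%

8.57%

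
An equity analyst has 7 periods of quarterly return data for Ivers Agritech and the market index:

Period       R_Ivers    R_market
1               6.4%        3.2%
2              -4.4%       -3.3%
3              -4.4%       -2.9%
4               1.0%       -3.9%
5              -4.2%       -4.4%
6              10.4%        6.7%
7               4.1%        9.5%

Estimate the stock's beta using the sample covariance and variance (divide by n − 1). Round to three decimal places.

0.841

Mean R_i = (6.4 − 4.4 − 4.4 + 1.0 − 4.2 + 10.4 + 4.1) / 7 = 1.2714%
Mean R_m = (3.2 − 3.3 − 2.9 − 3.9 − 4.4 + 6.7 + 9.5) / 7 = 0.7000%
Σ(R_i − R̄_i)(R_m − R̄_m) = 164.7400  ⇒  Cov = 164.7400 / 6 = 27.4567
Σ(R_m − R̄_m)² = 195.8200  ⇒  Var(R_m) = 195.8200 / 6 = 32.6367
β = Cov / Var(R_m) = 27.4567 / 32.6367 = 0.8413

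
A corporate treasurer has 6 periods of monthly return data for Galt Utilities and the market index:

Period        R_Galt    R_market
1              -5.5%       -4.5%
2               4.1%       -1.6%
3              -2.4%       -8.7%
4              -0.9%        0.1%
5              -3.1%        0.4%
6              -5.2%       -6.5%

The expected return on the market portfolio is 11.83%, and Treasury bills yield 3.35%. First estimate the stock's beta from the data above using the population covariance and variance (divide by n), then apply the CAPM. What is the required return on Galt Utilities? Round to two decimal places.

Mean R_i = (-5.5 + 4.1 − 2.4 − 0.9 − 3.1 − 5.2) / 6 = -2.1667%
Mean R_m = (-4.5 − 1.6 − 8.7 + 0.1 + 0.4 − 6.5) / 6 = -3.4667%
Σ(R_i − R̄_i)(R_m − R̄_m) = 26.4733  ⇒  Cov = 26.4733 / 6 = 4.4122
Σ(R_m − R̄_m)² = 68.8133  ⇒  Var(R_m) = 68.8133 / 6 = 11.4689
β = Cov / Var(R_m) = 4.4122 / 11.4689 = 0.3847
MRP = 11.83% − 3.35% = 8.48%
E(R) = R_f + β × MRP = 3.35% + 0.3847 × 8.48% = 6.61%

6.61%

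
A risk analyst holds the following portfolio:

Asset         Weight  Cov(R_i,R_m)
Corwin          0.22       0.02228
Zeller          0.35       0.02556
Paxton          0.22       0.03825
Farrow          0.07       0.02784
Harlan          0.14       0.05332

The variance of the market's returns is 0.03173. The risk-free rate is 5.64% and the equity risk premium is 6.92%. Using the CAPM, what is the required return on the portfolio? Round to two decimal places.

β_Corwin = 0.02228 / 0.03173 = 0.7022
β_Zeller = 0.02556 / 0.03173 = 0.8055
β_Paxton = 0.03825 / 0.03173 = 1.2055
β_Farrow = 0.02784 / 0.03173 = 0.8774
β_Harlan = 0.05332 / 0.03173 = 1.6804
β_P = Σ w_i β_i = 0.22×0.7022 + 0.35×0.8055 + 0.22×1.2055 + 0.07×0.8774 + 0.14×1.6804 = 0.9983
E(R_P) = R_f + β_P × MRP = 5.64% + 0.9983 × 6.92% = 12.55%

12.55%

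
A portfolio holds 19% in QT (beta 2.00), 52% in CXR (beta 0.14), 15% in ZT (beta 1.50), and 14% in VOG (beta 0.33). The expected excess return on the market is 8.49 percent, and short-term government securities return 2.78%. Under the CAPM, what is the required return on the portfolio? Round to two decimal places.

8.93%

β_P = Σ w_i β_i = 0.19×2.00 + 0.52×0.14 + 0.15×1.50 + 0.14×0.33 = 0.7240
E(R_P) = R_f + β_P × MRP = 2.78% + 0.7240 × 8.49% = 8.93%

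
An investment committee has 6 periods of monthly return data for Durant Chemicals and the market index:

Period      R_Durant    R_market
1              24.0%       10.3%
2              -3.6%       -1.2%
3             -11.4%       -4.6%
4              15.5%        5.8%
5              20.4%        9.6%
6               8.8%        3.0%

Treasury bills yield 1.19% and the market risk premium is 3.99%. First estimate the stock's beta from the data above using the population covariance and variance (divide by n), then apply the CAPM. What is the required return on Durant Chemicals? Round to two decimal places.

10.51%

Mean R_i = (24.0 − 3.6 − 11.4 + 15.5 + 20.4 + 8.8) / 6 = 8.9500%
Mean R_m = (10.3 − 1.2 − 4.6 + 5.8 + 9.6 + 3.0) / 6 = 3.8167%
Σ(R_i − R̄_i)(R_m − R̄_m) = 411.1450  ⇒  Cov = 411.1450 / 6 = 68.5242
Σ(R_m − R̄_m)² = 176.0883  ⇒  Var(R_m) = 176.0883 / 6 = 29.3481
β = Cov / Var(R_m) = 68.5242 / 29.3481 = 2.3349
E(R) = R_f + β × MRP = 1.19% + 2.3349 × 3.99% = 10.51%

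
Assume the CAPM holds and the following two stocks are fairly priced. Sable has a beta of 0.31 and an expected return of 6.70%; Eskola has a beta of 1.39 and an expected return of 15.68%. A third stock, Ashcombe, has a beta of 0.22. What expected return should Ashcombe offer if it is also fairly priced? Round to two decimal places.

5.95%

MRP (SML slope) = (15.68% − 6.70%) / (1.39 − 0.31) = 8.98% / 1.08 = 8.3148%
R_f (intercept) = 6.70% − 0.31 × 8.3148% = 4.1224%
E(R_Ashcombe) = R_f + β × MRP = 4.1224% + 0.22 × 8.3148% = 5.95%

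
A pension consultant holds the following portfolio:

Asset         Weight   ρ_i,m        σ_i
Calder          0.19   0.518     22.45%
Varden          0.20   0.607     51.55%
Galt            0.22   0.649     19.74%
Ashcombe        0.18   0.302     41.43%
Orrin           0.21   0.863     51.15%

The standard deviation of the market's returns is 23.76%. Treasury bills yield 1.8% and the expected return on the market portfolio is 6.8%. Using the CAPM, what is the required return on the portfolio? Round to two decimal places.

β_Calder = 0.518 × 22.45% / 23.76% = 0.4894
β_Varden = 0.607 × 51.55% / 23.76% = 1.3170
β_Galt = 0.649 × 19.74% / 23.76% = 0.5392
β_Ashcombe = 0.302 × 41.43% / 23.76% = 0.5266
β_Orrin = 0.863 × 51.15% / 23.76% = 1.8578
β_P = Σ w_i β_i = 0.19×0.4894 + 0.20×1.3170 + 0.22×0.5392 + 0.18×0.5266 + 0.21×1.8578 = 0.9599
MRP = 6.8% − 1.8% = 5.00%
E(R_P) = R_f + β_P × MRP = 1.8% + 0.9599 × 5.0% = 6.60%

6.60%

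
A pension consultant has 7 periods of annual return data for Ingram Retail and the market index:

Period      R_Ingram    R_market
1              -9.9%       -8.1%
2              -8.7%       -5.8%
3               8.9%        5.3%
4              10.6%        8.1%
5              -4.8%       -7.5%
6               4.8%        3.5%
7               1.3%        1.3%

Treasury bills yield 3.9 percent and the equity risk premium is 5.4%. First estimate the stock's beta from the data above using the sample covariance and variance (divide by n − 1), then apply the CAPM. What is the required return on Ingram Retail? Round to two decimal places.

Mean R_i = (-9.9 − 8.7 + 8.9 + 10.6 − 4.8 + 4.8 + 1.3) / 7 = 0.3143%
Mean R_m = (-8.1 − 5.8 + 5.3 + 8.1 − 7.5 + 3.5 + 1.3) / 7 = -0.4571%
Σ(R_i − R̄_i)(R_m − R̄_m) = 319.1757  ⇒  Cov = 319.1757 / 6 = 53.1960
Σ(R_m − R̄_m)² = 261.6771  ⇒  Var(R_m) = 261.6771 / 6 = 43.6129
β = Cov / Var(R_m) = 53.1960 / 43.6129 = 1.2197
E(R) = R_f + β × MRP = 3.9% + 1.2197 × 5.4% = 10.49%

10.49%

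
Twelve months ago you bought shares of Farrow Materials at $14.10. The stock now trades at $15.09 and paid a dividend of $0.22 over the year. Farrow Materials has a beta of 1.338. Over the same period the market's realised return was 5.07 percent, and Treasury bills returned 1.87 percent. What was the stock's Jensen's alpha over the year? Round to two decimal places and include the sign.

Realised HPR = (P1 + D1 − P0) / P0 = (15.09 + 0.22 − 14.10) / 14.10 = 1.21 / 14.10 = 8.5816%
MRP = 5.07% − 1.87% = 3.20%
CAPM required = R_f + β·MRP = 1.87% + 1.338 × 3.20% = 6.15160%
α = realised − required = 8.5816% − 6.15160% = +2.43%

+2.43%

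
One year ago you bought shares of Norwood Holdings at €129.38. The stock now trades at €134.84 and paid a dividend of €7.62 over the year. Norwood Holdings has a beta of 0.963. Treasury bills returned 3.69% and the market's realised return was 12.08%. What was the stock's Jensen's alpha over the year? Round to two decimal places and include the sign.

Realised HPR = (P1 + D1 − P0) / P0 = (134.84 + 7.62 − 129.38) / 129.38 = 13.08 / 129.38 = 10.1098%
MRP = 12.08% − 3.69% = 8.39%
CAPM required = R_f + β·MRP = 3.69% + 0.963 × 8.39% = 11.76957%
α = realised − required = 10.1098% − 11.76957% = -1.66%

-1.66%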